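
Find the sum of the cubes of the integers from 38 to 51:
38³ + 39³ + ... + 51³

Use ∑_{k=1}^{n} k³ = [n(n+1)/2]², then subtract the first 37 terms.
∑_{k=1}^{51} k³ = [51×52/2]² = 1326² = 1758276
∑_{k=1}^{37} k³ = [37×38/2]² = 703² = 494209
∑_{k=38}^{51} k³ = 1758276 - 494209 = 1264067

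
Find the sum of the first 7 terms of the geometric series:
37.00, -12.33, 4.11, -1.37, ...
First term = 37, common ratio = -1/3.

Sₙ = a(1 - rⁿ) / (1 - r)
S_7 = 37(1 - (-1/3)^7) / (1 - (-1/3))
S_7 = 37(1 - (-1/2187)) / (4/3)
S_7 = 20239/729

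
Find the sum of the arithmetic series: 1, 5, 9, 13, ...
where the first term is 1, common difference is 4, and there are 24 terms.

Sₙ = n/2 × (first + last)
Last term = a + (n-1)d = 1 + (24-1)×4 = 93
S_24 = 24/2 × (1 + 93)
S_24 = 24/2 × 94 = 1128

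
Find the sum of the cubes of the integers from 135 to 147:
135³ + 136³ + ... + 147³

Use ∑_{k=1}^{n} k³ = [n(n+1)/2]², then subtract the first 134 terms.
∑_{k=1}^{147} k³ = [147×148/2]² = 10878² = 118330884
∑_{k=1}^{134} k³ = [134×135/2]² = 9045² = 81812025
∑_{k=135}^{147} k³ = 118330884 - 81812025 = 36518859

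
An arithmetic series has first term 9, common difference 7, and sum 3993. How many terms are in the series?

Using S = n/2 × [2a + (n-1)d]
3993 = n/2 × [2(9) + (n-1)(7)]
3993 = n/2 × [18 + 7n - 7]
7986 = n × [11 + 7n]
7n² + (11)n - 7986 = 0
Discriminant: Δ = (11)² - 4(7)(-7986) = 121 + 223608 = 223729
√Δ = 473
n = [-(11) + √Δ] / (2·7) = (-11 + 473) / 14 = 462 / 14 = 33
(The negative root is discarded since n must be a positive integer.)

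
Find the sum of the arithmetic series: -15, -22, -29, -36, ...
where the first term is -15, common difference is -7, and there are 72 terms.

Sₙ = n/2 × (first + last)
Last term = a + (n-1)d = -15 + (72-1)×(-7) = -512
S_72 = 72/2 × (-15 + (-512))
S_72 = 72/2 × (-527) = -18972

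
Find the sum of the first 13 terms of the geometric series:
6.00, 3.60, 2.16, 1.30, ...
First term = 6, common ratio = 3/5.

Sₙ = a(1 - rⁿ) / (1 - r)
S_13 = 6(1 - (3/5)^13) / (1 - (3/5))
S_13 = 6(1 - (1594323/1220703125)) / (2/5)
S_13 = 3657326406/244140625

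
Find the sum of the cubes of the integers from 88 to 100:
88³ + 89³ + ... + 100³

Use ∑_{k=1}^{n} k³ = [n(n+1)/2]², then subtract the first 87 terms.
∑_{k=1}^{100} k³ = [100×101/2]² = 5050² = 25502500
∑_{k=1}^{87} k³ = [87×88/2]² = 3828² = 14653584
∑_{k=88}^{100} k³ = 25502500 - 14653584 = 10848916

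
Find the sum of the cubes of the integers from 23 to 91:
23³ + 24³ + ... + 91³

Use ∑_{k=1}^{n} k³ = [n(n+1)/2]², then subtract the first 22 terms.
∑_{k=1}^{91} k³ = [91×92/2]² = 4186² = 17522596
∑_{k=1}^{22} k³ = [22×23/2]² = 253² = 64009
∑_{k=23}^{91} k³ = 17522596 - 64009 = 17458587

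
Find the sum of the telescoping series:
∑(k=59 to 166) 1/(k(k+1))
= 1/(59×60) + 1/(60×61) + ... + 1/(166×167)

Partial fractions: 1/(k(k+1)) = 1/k - 1/(k+1)
The series telescopes:
= (1/59 - 1/60) + (1/60 - 1/61) + ... + (1/166 - 1/167)
= 1/59 - 1/167
= 108/9853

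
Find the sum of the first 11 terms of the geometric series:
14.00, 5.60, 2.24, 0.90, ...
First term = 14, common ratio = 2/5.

Sₙ = a(1 - rⁿ) / (1 - r)
S_11 = 14(1 - (2/5)^11) / (1 - (2/5))
S_11 = 14(1 - (2048/48828125)) / (3/5)
S_11 = 227855026/9765625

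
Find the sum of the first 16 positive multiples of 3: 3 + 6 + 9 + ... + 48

Factor out 3: = 3(1 + 2 + ... + 16) = 3 × n(n+1)/2
= 3 × 16×17/2
= 3 × 136
= 408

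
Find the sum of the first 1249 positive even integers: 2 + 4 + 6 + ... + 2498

Sum of first n even numbers = n(n+1)
= 1249×1250
= 1561250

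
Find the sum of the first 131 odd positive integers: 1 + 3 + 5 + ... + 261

Sum of first n odd numbers = n²
= 131²
= 17161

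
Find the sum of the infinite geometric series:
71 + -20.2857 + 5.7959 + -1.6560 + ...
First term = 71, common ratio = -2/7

For |r| < 1, S = a / (1 - r)
S = 71 / (1 - (-2/7))
S = 71 / (9/7)
S = 497/9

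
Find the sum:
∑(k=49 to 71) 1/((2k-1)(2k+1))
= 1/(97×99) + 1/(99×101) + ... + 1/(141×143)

Partial fractions: 1/((2k-1)(2k+1)) = (1/2)[1/(2k-1) - 1/(2k+1)]
The series telescopes:
= (1/2)[1/97 - 1/143]
= 23/13871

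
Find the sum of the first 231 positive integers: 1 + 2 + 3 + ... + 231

Formula: ∑k = n(n+1)/2
= 231×232/2
= 53592/2
= 26796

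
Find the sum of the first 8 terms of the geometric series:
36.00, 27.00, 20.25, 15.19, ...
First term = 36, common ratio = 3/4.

Sₙ = a(1 - rⁿ) / (1 - r)
S_8 = 36(1 - (3/4)^8) / (1 - (3/4))
S_8 = 36(1 - (6561/65536)) / (1/4)
S_8 = 530775/4096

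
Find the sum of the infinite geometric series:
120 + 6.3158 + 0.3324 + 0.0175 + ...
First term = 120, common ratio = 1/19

For |r| < 1, S = a / (1 - r)
S = 120 / (1 - (1/19))
S = 120 / (18/19)
S = 380/3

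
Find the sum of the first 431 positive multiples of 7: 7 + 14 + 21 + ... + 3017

Factor out 7: = 7(1 + 2 + ... + 431) = 7 × n(n+1)/2
= 7 × 431×432/2
= 7 × 93096
= 651672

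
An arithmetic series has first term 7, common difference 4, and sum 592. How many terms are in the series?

Using S = n/2 × [2a + (n-1)d]
592 = n/2 × [2(7) + (n-1)(4)]
592 = n/2 × [14 + 4n - 4]
1184 = n × [10 + 4n]
4n² + (10)n - 1184 = 0
Discriminant: Δ = (10)² - 4(4)(-1184) = 100 + 18944 = 19044
√Δ = 138
n = [-(10) + √Δ] / (2·4) = (-10 + 138) / 8 = 128 / 8 = 16
(The negative root is discarded since n must be a positive integer.)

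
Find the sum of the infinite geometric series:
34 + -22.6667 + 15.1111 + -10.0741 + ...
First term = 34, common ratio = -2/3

For |r| < 1, S = a / (1 - r)
S = 34 / (1 - (-2/3))
S = 34 / (5/3)
S = 102/5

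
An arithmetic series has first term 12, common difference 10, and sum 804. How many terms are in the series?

Using S = n/2 × [2a + (n-1)d]
804 = n/2 × [2(12) + (n-1)(10)]
804 = n/2 × [24 + 10n - 10]
1608 = n × [14 + 10n]
10n² + (14)n - 1608 = 0
Discriminant: Δ = (14)² - 4(10)(-1608) = 196 + 64320 = 64516
√Δ = 254
n = [-(14) + √Δ] / (2·10) = (-14 + 254) / 20 = 240 / 20 = 12
(The negative root is discarded since n must be a positive integer.)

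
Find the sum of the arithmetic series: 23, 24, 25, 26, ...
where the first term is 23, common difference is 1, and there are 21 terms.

Sₙ = n/2 × (first + last)
Last term = a + (n-1)d = 23 + (21-1)×1 = 43
S_21 = 21/2 × (23 + 43)
S_21 = 21/2 × 66 = 693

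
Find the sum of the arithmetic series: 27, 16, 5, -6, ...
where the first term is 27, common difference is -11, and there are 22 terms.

Sₙ = n/2 × (first + last)
Last term = a + (n-1)d = 27 + (22-1)×(-11) = -204
S_22 = 22/2 × (27 + (-204))
S_22 = 22/2 × (-177) = -1947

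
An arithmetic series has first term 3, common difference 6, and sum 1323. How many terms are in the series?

Using S = n/2 × [2a + (n-1)d]
1323 = n/2 × [2(3) + (n-1)(6)]
1323 = n/2 × [6 + 6n - 6]
2646 = n × [0 + 6n]
6n² + (0)n - 2646 = 0
Discriminant: Δ = (0)² - 4(6)(-2646) = 0 + 63504 = 63504
√Δ = 252
n = [-(0) + √Δ] / (2·6) = (0 + 252) / 12 = 252 / 12 = 21
(The negative root is discarded since n must be a positive integer.)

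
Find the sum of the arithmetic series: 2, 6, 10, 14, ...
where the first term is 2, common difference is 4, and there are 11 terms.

Sₙ = n/2 × (first + last)
Last term = a + (n-1)d = 2 + (11-1)×4 = 42
S_11 = 11/2 × (2 + 42)
S_11 = 11/2 × 44 = 242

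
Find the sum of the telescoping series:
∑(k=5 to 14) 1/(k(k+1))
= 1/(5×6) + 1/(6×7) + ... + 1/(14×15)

Partial fractions: 1/(k(k+1)) = 1/k - 1/(k+1)
The series telescopes:
= (1/5 - 1/6) + (1/6 - 1/7) + ... + (1/14 - 1/15)
= 1/5 - 1/15
= 2/15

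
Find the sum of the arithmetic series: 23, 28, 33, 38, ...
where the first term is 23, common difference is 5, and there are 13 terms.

Sₙ = n/2 × (first + last)
Last term = a + (n-1)d = 23 + (13-1)×5 = 83
S_13 = 13/2 × (23 + 83)
S_13 = 13/2 × 106 = 689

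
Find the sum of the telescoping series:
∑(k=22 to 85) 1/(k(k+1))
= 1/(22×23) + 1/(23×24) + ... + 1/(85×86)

Partial fractions: 1/(k(k+1)) = 1/k - 1/(k+1)
The series telescopes:
= (1/22 - 1/23) + (1/23 - 1/24) + ... + (1/85 - 1/86)
= 1/22 - 1/86
= 16/473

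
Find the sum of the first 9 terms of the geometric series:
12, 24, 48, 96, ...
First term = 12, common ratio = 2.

Sₙ = a(1 - rⁿ) / (1 - r)
S_9 = 12(1 - 2^9) / (1 - 2)
S_9 = 12(1 - 512) / (-1)
S_9 = 6132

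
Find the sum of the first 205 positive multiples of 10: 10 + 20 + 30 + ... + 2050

Factor out 10: = 10(1 + 2 + ... + 205) = 10 × n(n+1)/2
= 10 × 205×206/2
= 10 × 21115
= 211150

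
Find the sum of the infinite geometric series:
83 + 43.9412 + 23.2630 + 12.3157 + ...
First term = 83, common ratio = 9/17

For |r| < 1, S = a / (1 - r)
S = 83 / (1 - (9/17))
S = 83 / (8/17)
S = 1411/8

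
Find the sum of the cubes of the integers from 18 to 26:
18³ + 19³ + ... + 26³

Use ∑_{k=1}^{n} k³ = [n(n+1)/2]², then subtract the first 17 terms.
∑_{k=1}^{26} k³ = [26×27/2]² = 351² = 123201
∑_{k=1}^{17} k³ = [17×18/2]² = 153² = 23409
∑_{k=18}^{26} k³ = 123201 - 23409 = 99792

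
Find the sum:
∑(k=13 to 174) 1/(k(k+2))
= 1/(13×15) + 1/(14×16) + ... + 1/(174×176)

Partial fractions: 1/(k(k+2)) = (1/2)[1/k - 1/(k+2)]
Telescoping leaves the first two and last two terms:
= (1/2)[1/13 + 1/14 - 1/175 - 1/176]
= 54837/800800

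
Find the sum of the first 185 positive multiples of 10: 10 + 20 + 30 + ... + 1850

Factor out 10: = 10(1 + 2 + ... + 185) = 10 × n(n+1)/2
= 10 × 185×186/2
= 10 × 17205
= 172050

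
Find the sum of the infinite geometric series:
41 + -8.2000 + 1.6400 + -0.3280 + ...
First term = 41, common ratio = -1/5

For |r| < 1, S = a / (1 - r)
S = 41 / (1 - (-1/5))
S = 41 / (6/5)
S = 205/6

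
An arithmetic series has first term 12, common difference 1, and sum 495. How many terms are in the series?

Using S = n/2 × [2a + (n-1)d]
495 = n/2 × [2(12) + (n-1)(1)]
495 = n/2 × [24 + 1n - 1]
990 = n × [23 + 1n]
1n² + (23)n - 990 = 0
Discriminant: Δ = (23)² - 4(1)(-990) = 529 + 3960 = 4489
√Δ = 67
n = [-(23) + √Δ] / (2·1) = (-23 + 67) / 2 = 44 / 2 = 22
(The negative root is discarded since n must be a positive integer.)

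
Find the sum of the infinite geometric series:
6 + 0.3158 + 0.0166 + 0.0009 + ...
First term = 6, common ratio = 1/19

For |r| < 1, S = a / (1 - r)
S = 6 / (1 - (1/19))
S = 6 / (18/19)
S = 19/3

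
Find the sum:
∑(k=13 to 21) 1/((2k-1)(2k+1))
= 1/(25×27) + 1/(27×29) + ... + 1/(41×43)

Partial fractions: 1/((2k-1)(2k+1)) = (1/2)[1/(2k-1) - 1/(2k+1)]
The series telescopes:
= (1/2)[1/25 - 1/43]
= 9/1075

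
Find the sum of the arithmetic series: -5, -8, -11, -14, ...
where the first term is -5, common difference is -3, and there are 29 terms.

Sₙ = n/2 × (first + last)
Last term = a + (n-1)d = -5 + (29-1)×(-3) = -89
S_29 = 29/2 × (-5 + (-89))
S_29 = 29/2 × (-94) = -1363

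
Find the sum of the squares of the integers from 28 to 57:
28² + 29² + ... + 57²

Use ∑_{k=1}^{n} k² = n(n+1)(2n+1)/6, then subtract the first 27 terms.
∑_{k=1}^{57} k² = 57×58×115/6 = 63365
∑_{k=1}^{27} k² = 27×28×55/6 = 6930
∑_{k=28}^{57} k² = 63365 - 6930 = 56435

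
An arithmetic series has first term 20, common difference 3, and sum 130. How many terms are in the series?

Using S = n/2 × [2a + (n-1)d]
130 = n/2 × [2(20) + (n-1)(3)]
130 = n/2 × [40 + 3n - 3]
260 = n × [37 + 3n]
3n² + (37)n - 260 = 0
Discriminant: Δ = (37)² - 4(3)(-260) = 1369 + 3120 = 4489
√Δ = 67
n = [-(37) + √Δ] / (2·3) = (-37 + 67) / 6 = 30 / 6 = 5
(The negative root is discarded since n must be a positive integer.)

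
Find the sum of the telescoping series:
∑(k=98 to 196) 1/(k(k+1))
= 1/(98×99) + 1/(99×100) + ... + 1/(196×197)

Partial fractions: 1/(k(k+1)) = 1/k - 1/(k+1)
The series telescopes:
= (1/98 - 1/99) + (1/99 - 1/100) + ... + (1/196 - 1/197)
= 1/98 - 1/197
= 99/19306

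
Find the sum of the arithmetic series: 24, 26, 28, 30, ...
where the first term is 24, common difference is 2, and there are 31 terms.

Sₙ = n/2 × (first + last)
Last term = a + (n-1)d = 24 + (31-1)×2 = 84
S_31 = 31/2 × (24 + 84)
S_31 = 31/2 × 108 = 1674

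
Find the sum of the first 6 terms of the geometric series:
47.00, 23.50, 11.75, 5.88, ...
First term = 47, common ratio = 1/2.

Sₙ = a(1 - rⁿ) / (1 - r)
S_6 = 47(1 - (1/2)^6) / (1 - (1/2))
S_6 = 47(1 - (1/64)) / (1/2)
S_6 = 2961/32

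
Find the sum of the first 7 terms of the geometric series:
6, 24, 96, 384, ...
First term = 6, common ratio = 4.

Sₙ = a(1 - rⁿ) / (1 - r)
S_7 = 6(1 - 4^7) / (1 - 4)
S_7 = 6(1 - 16384) / (-3)
S_7 = 32766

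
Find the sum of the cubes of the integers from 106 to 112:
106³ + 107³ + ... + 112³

Use ∑_{k=1}^{n} k³ = [n(n+1)/2]², then subtract the first 105 terms.
∑_{k=1}^{112} k³ = [112×113/2]² = 6328² = 40043584
∑_{k=1}^{105} k³ = [105×106/2]² = 5565² = 30969225
∑_{k=106}^{112} k³ = 40043584 - 30969225 = 9074359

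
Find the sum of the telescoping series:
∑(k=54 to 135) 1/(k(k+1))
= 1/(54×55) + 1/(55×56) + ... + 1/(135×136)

Partial fractions: 1/(k(k+1)) = 1/k - 1/(k+1)
The series telescopes:
= (1/54 - 1/55) + (1/55 - 1/56) + ... + (1/135 - 1/136)
= 1/54 - 1/136
= 41/3672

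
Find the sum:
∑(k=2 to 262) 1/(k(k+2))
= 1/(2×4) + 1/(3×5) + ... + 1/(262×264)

Partial fractions: 1/(k(k+2)) = (1/2)[1/k - 1/(k+2)]
Telescoping leaves the first two and last two terms:
= (1/2)[1/2 + 1/3 - 1/263 - 1/264]
= 19111/46288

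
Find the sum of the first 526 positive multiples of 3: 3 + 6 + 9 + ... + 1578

Factor out 3: = 3(1 + 2 + ... + 526) = 3 × n(n+1)/2
= 3 × 526×527/2
= 3 × 138601
= 415803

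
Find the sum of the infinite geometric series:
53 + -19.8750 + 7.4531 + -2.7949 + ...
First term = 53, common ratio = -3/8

For |r| < 1, S = a / (1 - r)
S = 53 / (1 - (-3/8))
S = 53 / (11/8)
S = 424/11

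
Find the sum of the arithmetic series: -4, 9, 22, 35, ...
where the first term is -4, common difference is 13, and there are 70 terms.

Sₙ = n/2 × (first + last)
Last term = a + (n-1)d = -4 + (70-1)×13 = 893
S_70 = 70/2 × (-4 + 893)
S_70 = 70/2 × 889 = 31115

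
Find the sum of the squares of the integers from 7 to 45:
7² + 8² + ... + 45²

Use ∑_{k=1}^{n} k² = n(n+1)(2n+1)/6, then subtract the first 6 terms.
∑_{k=1}^{45} k² = 45×46×91/6 = 31395
∑_{k=1}^{6} k² = 6×7×13/6 = 91
∑_{k=7}^{45} k² = 31395 - 91 = 31304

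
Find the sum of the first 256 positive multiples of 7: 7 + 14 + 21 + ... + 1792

Factor out 7: = 7(1 + 2 + ... + 256) = 7 × n(n+1)/2
= 7 × 256×257/2
= 7 × 32896
= 230272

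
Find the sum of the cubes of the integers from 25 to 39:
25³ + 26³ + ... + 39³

Use ∑_{k=1}^{n} k³ = [n(n+1)/2]², then subtract the first 24 terms.
∑_{k=1}^{39} k³ = [39×40/2]² = 780² = 608400
∑_{k=1}^{24} k³ = [24×25/2]² = 300² = 90000
∑_{k=25}^{39} k³ = 608400 - 90000 = 518400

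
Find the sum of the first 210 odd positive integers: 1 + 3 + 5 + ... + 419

Sum of first n odd numbers = n²
= 210²
= 44100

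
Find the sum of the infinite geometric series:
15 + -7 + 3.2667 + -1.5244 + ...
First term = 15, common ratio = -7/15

For |r| < 1, S = a / (1 - r)
S = 15 / (1 - (-7/15))
S = 15 / (22/15)
S = 225/22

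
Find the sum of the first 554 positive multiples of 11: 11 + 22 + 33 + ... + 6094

Factor out 11: = 11(1 + 2 + ... + 554) = 11 × n(n+1)/2
= 11 × 554×555/2
= 11 × 153735
= 1691085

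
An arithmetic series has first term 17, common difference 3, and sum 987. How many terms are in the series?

Using S = n/2 × [2a + (n-1)d]
987 = n/2 × [2(17) + (n-1)(3)]
987 = n/2 × [34 + 3n - 3]
1974 = n × [31 + 3n]
3n² + (31)n - 1974 = 0
Discriminant: Δ = (31)² - 4(3)(-1974) = 961 + 23688 = 24649
√Δ = 157
n = [-(31) + √Δ] / (2·3) = (-31 + 157) / 6 = 126 / 6 = 21
(The negative root is discarded since n must be a positive integer.)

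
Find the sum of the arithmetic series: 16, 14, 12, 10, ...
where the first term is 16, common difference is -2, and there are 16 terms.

Sₙ = n/2 × (first + last)
Last term = a + (n-1)d = 16 + (16-1)×(-2) = -14
S_16 = 16/2 × (16 + (-14))
S_16 = 16/2 × 2 = 16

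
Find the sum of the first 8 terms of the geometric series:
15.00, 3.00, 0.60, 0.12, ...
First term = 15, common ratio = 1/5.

Sₙ = a(1 - rⁿ) / (1 - r)
S_8 = 15(1 - (1/5)^8) / (1 - (1/5))
S_8 = 15(1 - (1/390625)) / (4/5)
S_8 = 292968/15625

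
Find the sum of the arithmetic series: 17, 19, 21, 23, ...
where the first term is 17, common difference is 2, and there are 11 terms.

Sₙ = n/2 × (first + last)
Last term = a + (n-1)d = 17 + (11-1)×2 = 37
S_11 = 11/2 × (17 + 37)
S_11 = 11/2 × 54 = 297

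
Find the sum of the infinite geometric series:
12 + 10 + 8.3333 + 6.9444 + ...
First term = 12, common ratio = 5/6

For |r| < 1, S = a / (1 - r)
S = 12 / (1 - (5/6))
S = 12 / (1/6)
S = 72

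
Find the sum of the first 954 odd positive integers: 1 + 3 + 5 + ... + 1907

Sum of first n odd numbers = n²
= 954²
= 910116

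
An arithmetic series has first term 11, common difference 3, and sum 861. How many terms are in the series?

Using S = n/2 × [2a + (n-1)d]
861 = n/2 × [2(11) + (n-1)(3)]
861 = n/2 × [22 + 3n - 3]
1722 = n × [19 + 3n]
3n² + (19)n - 1722 = 0
Discriminant: Δ = (19)² - 4(3)(-1722) = 361 + 20664 = 21025
√Δ = 145
n = [-(19) + √Δ] / (2·3) = (-19 + 145) / 6 = 126 / 6 = 21
(The negative root is discarded since n must be a positive integer.)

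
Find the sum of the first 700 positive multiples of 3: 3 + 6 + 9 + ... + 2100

Factor out 3: = 3(1 + 2 + ... + 700) = 3 × n(n+1)/2
= 3 × 700×701/2
= 3 × 245350
= 736050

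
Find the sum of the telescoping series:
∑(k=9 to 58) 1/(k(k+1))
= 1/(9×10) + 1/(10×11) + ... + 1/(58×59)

Partial fractions: 1/(k(k+1)) = 1/k - 1/(k+1)
The series telescopes:
= (1/9 - 1/10) + (1/10 - 1/11) + ... + (1/58 - 1/59)
= 1/9 - 1/59
= 50/531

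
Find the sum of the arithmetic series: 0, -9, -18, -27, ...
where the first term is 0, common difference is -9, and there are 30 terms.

Sₙ = n/2 × (first + last)
Last term = a + (n-1)d = 0 + (30-1)×(-9) = -261
S_30 = 30/2 × (0 + (-261))
S_30 = 30/2 × (-261) = -3915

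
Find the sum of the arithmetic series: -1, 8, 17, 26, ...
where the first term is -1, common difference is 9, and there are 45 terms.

Sₙ = n/2 × (first + last)
Last term = a + (n-1)d = -1 + (45-1)×9 = 395
S_45 = 45/2 × (-1 + 395)
S_45 = 45/2 × 394 = 8865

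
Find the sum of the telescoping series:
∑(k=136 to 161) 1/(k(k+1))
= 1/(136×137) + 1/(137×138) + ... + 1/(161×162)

Partial fractions: 1/(k(k+1)) = 1/k - 1/(k+1)
The series telescopes:
= (1/136 - 1/137) + (1/137 - 1/138) + ... + (1/161 - 1/162)
= 1/136 - 1/162
= 13/11016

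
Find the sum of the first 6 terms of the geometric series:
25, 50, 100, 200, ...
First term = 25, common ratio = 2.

Sₙ = a(1 - rⁿ) / (1 - r)
S_6 = 25(1 - 2^6) / (1 - 2)
S_6 = 25(1 - 64) / (-1)
S_6 = 1575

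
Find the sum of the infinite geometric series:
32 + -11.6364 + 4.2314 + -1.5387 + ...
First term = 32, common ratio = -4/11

For |r| < 1, S = a / (1 - r)
S = 32 / (1 - (-4/11))
S = 32 / (15/11)
S = 352/15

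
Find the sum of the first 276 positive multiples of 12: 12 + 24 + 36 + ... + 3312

Factor out 12: = 12(1 + 2 + ... + 276) = 12 × n(n+1)/2
= 12 × 276×277/2
= 12 × 38226
= 458712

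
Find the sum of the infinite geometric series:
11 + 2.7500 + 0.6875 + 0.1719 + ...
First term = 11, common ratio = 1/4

For |r| < 1, S = a / (1 - r)
S = 11 / (1 - (1/4))
S = 11 / (3/4)
S = 44/3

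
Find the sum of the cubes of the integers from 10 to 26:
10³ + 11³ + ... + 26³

Use ∑_{k=1}^{n} k³ = [n(n+1)/2]², then subtract the first 9 terms.
∑_{k=1}^{26} k³ = [26×27/2]² = 351² = 123201
∑_{k=1}^{9} k³ = [9×10/2]² = 45² = 2025
∑_{k=10}^{26} k³ = 123201 - 2025 = 121176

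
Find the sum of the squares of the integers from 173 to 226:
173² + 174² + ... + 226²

Use ∑_{k=1}^{n} k² = n(n+1)(2n+1)/6, then subtract the first 172 terms.
∑_{k=1}^{226} k² = 226×227×453/6 = 3873301
∑_{k=1}^{172} k² = 172×173×345/6 = 1710970
∑_{k=173}^{226} k² = 3873301 - 1710970 = 2162331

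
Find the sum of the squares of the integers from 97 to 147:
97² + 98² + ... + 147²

Use ∑_{k=1}^{n} k² = n(n+1)(2n+1)/6, then subtract the first 96 terms.
∑_{k=1}^{147} k² = 147×148×295/6 = 1069670
∑_{k=1}^{96} k² = 96×97×193/6 = 299536
∑_{k=97}^{147} k² = 1069670 - 299536 = 770134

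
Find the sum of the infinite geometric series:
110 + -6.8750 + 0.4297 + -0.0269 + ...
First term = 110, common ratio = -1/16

For |r| < 1, S = a / (1 - r)
S = 110 / (1 - (-1/16))
S = 110 / (17/16)
S = 1760/17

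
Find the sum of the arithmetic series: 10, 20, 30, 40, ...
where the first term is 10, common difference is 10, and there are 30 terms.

Sₙ = n/2 × (first + last)
Last term = a + (n-1)d = 10 + (30-1)×10 = 300
S_30 = 30/2 × (10 + 300)
S_30 = 30/2 × 310 = 4650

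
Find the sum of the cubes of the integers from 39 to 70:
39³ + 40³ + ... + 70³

Use ∑_{k=1}^{n} k³ = [n(n+1)/2]², then subtract the first 38 terms.
∑_{k=1}^{70} k³ = [70×71/2]² = 2485² = 6175225
∑_{k=1}^{38} k³ = [38×39/2]² = 741² = 549081
∑_{k=39}^{70} k³ = 6175225 - 549081 = 5626144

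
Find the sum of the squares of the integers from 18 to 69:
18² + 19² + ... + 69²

Use ∑_{k=1}^{n} k² = n(n+1)(2n+1)/6, then subtract the first 17 terms.
∑_{k=1}^{69} k² = 69×70×139/6 = 111895
∑_{k=1}^{17} k² = 17×18×35/6 = 1785
∑_{k=18}^{69} k² = 111895 - 1785 = 110110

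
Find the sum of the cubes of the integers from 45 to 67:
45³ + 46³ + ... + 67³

Use ∑_{k=1}^{n} k³ = [n(n+1)/2]², then subtract the first 44 terms.
∑_{k=1}^{67} k³ = [67×68/2]² = 2278² = 5189284
∑_{k=1}^{44} k³ = [44×45/2]² = 990² = 980100
∑_{k=45}^{67} k³ = 5189284 - 980100 = 4209184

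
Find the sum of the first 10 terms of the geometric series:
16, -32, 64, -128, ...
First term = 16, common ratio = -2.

Sₙ = a(1 - rⁿ) / (1 - r)
S_10 = 16(1 - (-2)^10) / (1 - (-2))
S_10 = 16(1 - 1024) / (3)
S_10 = -5456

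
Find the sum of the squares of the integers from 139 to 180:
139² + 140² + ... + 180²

Use ∑_{k=1}^{n} k² = n(n+1)(2n+1)/6, then subtract the first 138 terms.
∑_{k=1}^{180} k² = 180×181×361/6 = 1960230
∑_{k=1}^{138} k² = 138×139×277/6 = 885569
∑_{k=139}^{180} k² = 1960230 - 885569 = 1074661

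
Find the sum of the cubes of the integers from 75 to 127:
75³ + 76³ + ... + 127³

Use ∑_{k=1}^{n} k³ = [n(n+1)/2]², then subtract the first 74 terms.
∑_{k=1}^{127} k³ = [127×128/2]² = 8128² = 66064384
∑_{k=1}^{74} k³ = [74×75/2]² = 2775² = 7700625
∑_{k=75}^{127} k³ = 66064384 - 7700625 = 58363759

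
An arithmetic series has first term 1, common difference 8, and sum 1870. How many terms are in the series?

Using S = n/2 × [2a + (n-1)d]
1870 = n/2 × [2(1) + (n-1)(8)]
1870 = n/2 × [2 + 8n - 8]
3740 = n × [-6 + 8n]
8n² + (-6)n - 3740 = 0
Discriminant: Δ = (-6)² - 4(8)(-3740) = 36 + 119680 = 119716
√Δ = 346
n = [-(-6) + √Δ] / (2·8) = (6 + 346) / 16 = 352 / 16 = 22
(The negative root is discarded since n must be a positive integer.)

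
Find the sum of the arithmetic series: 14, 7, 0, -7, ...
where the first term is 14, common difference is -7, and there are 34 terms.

Sₙ = n/2 × (first + last)
Last term = a + (n-1)d = 14 + (34-1)×(-7) = -217
S_34 = 34/2 × (14 + (-217))
S_34 = 34/2 × (-203) = -3451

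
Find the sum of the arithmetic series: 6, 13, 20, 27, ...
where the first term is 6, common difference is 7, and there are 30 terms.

Sₙ = n/2 × (first + last)
Last term = a + (n-1)d = 6 + (30-1)×7 = 209
S_30 = 30/2 × (6 + 209)
S_30 = 30/2 × 215 = 3225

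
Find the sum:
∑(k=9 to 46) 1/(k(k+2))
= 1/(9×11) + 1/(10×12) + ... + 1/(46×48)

Partial fractions: 1/(k(k+2)) = (1/2)[1/k - 1/(k+2)]
Telescoping leaves the first two and last two terms:
= (1/2)[1/9 + 1/10 - 1/47 - 1/48]
= 5719/67680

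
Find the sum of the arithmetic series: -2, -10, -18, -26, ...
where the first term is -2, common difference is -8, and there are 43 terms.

Sₙ = n/2 × (first + last)
Last term = a + (n-1)d = -2 + (43-1)×(-8) = -338
S_43 = 43/2 × (-2 + (-338))
S_43 = 43/2 × (-340) = -7310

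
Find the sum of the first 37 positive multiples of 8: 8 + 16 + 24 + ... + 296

Factor out 8: = 8(1 + 2 + ... + 37) = 8 × n(n+1)/2
= 8 × 37×38/2
= 8 × 703
= 5624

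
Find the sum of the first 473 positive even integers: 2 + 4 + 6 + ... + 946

Sum of first n even numbers = n(n+1)
= 473×474
= 224202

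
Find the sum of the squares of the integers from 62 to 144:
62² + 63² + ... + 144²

Use ∑_{k=1}^{n} k² = n(n+1)(2n+1)/6, then subtract the first 61 terms.
∑_{k=1}^{144} k² = 144×145×289/6 = 1005720
∑_{k=1}^{61} k² = 61×62×123/6 = 77531
∑_{k=62}^{144} k² = 1005720 - 77531 = 928189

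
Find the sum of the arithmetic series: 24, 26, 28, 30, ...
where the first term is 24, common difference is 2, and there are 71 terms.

Sₙ = n/2 × (first + last)
Last term = a + (n-1)d = 24 + (71-1)×2 = 164
S_71 = 71/2 × (24 + 164)
S_71 = 71/2 × 188 = 6674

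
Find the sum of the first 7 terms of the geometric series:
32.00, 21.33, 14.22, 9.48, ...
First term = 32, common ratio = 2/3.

Sₙ = a(1 - rⁿ) / (1 - r)
S_7 = 32(1 - (2/3)^7) / (1 - (2/3))
S_7 = 32(1 - (128/2187)) / (1/3)
S_7 = 65888/729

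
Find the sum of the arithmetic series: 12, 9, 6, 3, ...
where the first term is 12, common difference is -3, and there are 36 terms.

Sₙ = n/2 × (first + last)
Last term = a + (n-1)d = 12 + (36-1)×(-3) = -93
S_36 = 36/2 × (12 + (-93))
S_36 = 36/2 × (-81) = -1458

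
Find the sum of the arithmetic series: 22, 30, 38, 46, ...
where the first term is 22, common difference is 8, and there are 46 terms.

Sₙ = n/2 × (first + last)
Last term = a + (n-1)d = 22 + (46-1)×8 = 382
S_46 = 46/2 × (22 + 382)
S_46 = 46/2 × 404 = 9292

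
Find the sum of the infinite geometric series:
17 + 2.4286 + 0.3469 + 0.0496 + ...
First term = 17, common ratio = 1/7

For |r| < 1, S = a / (1 - r)
S = 17 / (1 - (1/7))
S = 17 / (6/7)
S = 119/6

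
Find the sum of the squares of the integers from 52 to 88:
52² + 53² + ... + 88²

Use ∑_{k=1}^{n} k² = n(n+1)(2n+1)/6, then subtract the first 51 terms.
∑_{k=1}^{88} k² = 88×89×177/6 = 231044
∑_{k=1}^{51} k² = 51×52×103/6 = 45526
∑_{k=52}^{88} k² = 231044 - 45526 = 185518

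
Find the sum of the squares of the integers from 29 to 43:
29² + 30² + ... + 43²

Use ∑_{k=1}^{n} k² = n(n+1)(2n+1)/6, then subtract the first 28 terms.
∑_{k=1}^{43} k² = 43×44×87/6 = 27434
∑_{k=1}^{28} k² = 28×29×57/6 = 7714
∑_{k=29}^{43} k² = 27434 - 7714 = 19720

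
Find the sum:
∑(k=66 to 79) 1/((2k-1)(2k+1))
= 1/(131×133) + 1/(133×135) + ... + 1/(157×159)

Partial fractions: 1/((2k-1)(2k+1)) = (1/2)[1/(2k-1) - 1/(2k+1)]
The series telescopes:
= (1/2)[1/131 - 1/159]
= 14/20829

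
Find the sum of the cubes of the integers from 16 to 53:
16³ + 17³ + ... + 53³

Use ∑_{k=1}^{n} k³ = [n(n+1)/2]², then subtract the first 15 terms.
∑_{k=1}^{53} k³ = [53×54/2]² = 1431² = 2047761
∑_{k=1}^{15} k³ = [15×16/2]² = 120² = 14400
∑_{k=16}^{53} k³ = 2047761 - 14400 = 2033361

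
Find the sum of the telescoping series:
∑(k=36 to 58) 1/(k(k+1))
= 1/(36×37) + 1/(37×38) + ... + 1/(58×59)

Partial fractions: 1/(k(k+1)) = 1/k - 1/(k+1)
The series telescopes:
= (1/36 - 1/37) + (1/37 - 1/38) + ... + (1/58 - 1/59)
= 1/36 - 1/59
= 23/2124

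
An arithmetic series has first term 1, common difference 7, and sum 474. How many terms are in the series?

Using S = n/2 × [2a + (n-1)d]
474 = n/2 × [2(1) + (n-1)(7)]
474 = n/2 × [2 + 7n - 7]
948 = n × [-5 + 7n]
7n² + (-5)n - 948 = 0
Discriminant: Δ = (-5)² - 4(7)(-948) = 25 + 26544 = 26569
√Δ = 163
n = [-(-5) + √Δ] / (2·7) = (5 + 163) / 14 = 168 / 14 = 12
(The negative root is discarded since n must be a positive integer.)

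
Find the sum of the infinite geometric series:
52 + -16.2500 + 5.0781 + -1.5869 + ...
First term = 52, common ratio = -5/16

For |r| < 1, S = a / (1 - r)
S = 52 / (1 - (-5/16))
S = 52 / (21/16)
S = 832/21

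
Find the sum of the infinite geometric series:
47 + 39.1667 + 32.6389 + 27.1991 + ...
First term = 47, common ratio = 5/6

For |r| < 1, S = a / (1 - r)
S = 47 / (1 - (5/6))
S = 47 / (1/6)
S = 282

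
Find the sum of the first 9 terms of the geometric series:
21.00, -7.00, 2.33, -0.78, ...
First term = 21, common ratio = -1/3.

Sₙ = a(1 - rⁿ) / (1 - r)
S_9 = 21(1 - (-1/3)^9) / (1 - (-1/3))
S_9 = 21(1 - (-1/19683)) / (4/3)
S_9 = 34447/2187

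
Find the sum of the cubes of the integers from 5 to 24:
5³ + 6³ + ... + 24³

Use ∑_{k=1}^{n} k³ = [n(n+1)/2]², then subtract the first 4 terms.
∑_{k=1}^{24} k³ = [24×25/2]² = 300² = 90000
∑_{k=1}^{4} k³ = [4×5/2]² = 10² = 100
∑_{k=5}^{24} k³ = 90000 - 100 = 89900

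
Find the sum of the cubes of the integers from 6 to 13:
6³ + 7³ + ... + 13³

Use ∑_{k=1}^{n} k³ = [n(n+1)/2]², then subtract the first 5 terms.
∑_{k=1}^{13} k³ = [13×14/2]² = 91² = 8281
∑_{k=1}^{5} k³ = [5×6/2]² = 15² = 225
∑_{k=6}^{13} k³ = 8281 - 225 = 8056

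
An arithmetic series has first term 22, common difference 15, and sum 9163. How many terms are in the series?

Using S = n/2 × [2a + (n-1)d]
9163 = n/2 × [2(22) + (n-1)(15)]
9163 = n/2 × [44 + 15n - 15]
18326 = n × [29 + 15n]
15n² + (29)n - 18326 = 0
Discriminant: Δ = (29)² - 4(15)(-18326) = 841 + 1099560 = 1100401
√Δ = 1049
n = [-(29) + √Δ] / (2·15) = (-29 + 1049) / 30 = 1020 / 30 = 34
(The negative root is discarded since n must be a positive integer.)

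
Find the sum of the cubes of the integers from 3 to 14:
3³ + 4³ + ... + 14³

Use ∑_{k=1}^{n} k³ = [n(n+1)/2]², then subtract the first 2 terms.
∑_{k=1}^{14} k³ = [14×15/2]² = 105² = 11025
∑_{k=1}^{2} k³ = [2×3/2]² = 3² = 9
∑_{k=3}^{14} k³ = 11025 - 9 = 11016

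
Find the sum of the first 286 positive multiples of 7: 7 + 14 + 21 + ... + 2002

Factor out 7: = 7(1 + 2 + ... + 286) = 7 × n(n+1)/2
= 7 × 286×287/2
= 7 × 41041
= 287287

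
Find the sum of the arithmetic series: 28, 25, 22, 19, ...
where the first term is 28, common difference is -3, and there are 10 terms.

Sₙ = n/2 × (first + last)
Last term = a + (n-1)d = 28 + (10-1)×(-3) = 1
S_10 = 10/2 × (28 + 1)
S_10 = 10/2 × 29 = 145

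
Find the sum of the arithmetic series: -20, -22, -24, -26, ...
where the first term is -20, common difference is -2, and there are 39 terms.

Sₙ = n/2 × (first + last)
Last term = a + (n-1)d = -20 + (39-1)×(-2) = -96
S_39 = 39/2 × (-20 + (-96))
S_39 = 39/2 × (-116) = -2262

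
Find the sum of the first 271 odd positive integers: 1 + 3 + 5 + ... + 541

Sum of first n odd numbers = n²
= 271²
= 73441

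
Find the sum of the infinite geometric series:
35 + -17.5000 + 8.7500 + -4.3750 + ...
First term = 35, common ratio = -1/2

For |r| < 1, S = a / (1 - r)
S = 35 / (1 - (-1/2))
S = 35 / (3/2)
S = 70/3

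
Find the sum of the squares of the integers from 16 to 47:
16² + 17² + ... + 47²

Use ∑_{k=1}^{n} k² = n(n+1)(2n+1)/6, then subtract the first 15 terms.
∑_{k=1}^{47} k² = 47×48×95/6 = 35720
∑_{k=1}^{15} k² = 15×16×31/6 = 1240
∑_{k=16}^{47} k² = 35720 - 1240 = 34480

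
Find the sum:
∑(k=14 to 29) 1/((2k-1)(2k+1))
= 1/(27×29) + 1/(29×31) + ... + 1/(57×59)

Partial fractions: 1/((2k-1)(2k+1)) = (1/2)[1/(2k-1) - 1/(2k+1)]
The series telescopes:
= (1/2)[1/27 - 1/59]
= 16/1593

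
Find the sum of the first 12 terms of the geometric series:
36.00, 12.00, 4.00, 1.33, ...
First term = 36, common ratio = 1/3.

Sₙ = a(1 - rⁿ) / (1 - r)
S_12 = 36(1 - (1/3)^12) / (1 - (1/3))
S_12 = 36(1 - (1/531441)) / (2/3)
S_12 = 1062880/19683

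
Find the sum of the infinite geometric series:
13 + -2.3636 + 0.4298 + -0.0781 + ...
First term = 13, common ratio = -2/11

For |r| < 1, S = a / (1 - r)
S = 13 / (1 - (-2/11))
S = 13 / (13/11)
S = 11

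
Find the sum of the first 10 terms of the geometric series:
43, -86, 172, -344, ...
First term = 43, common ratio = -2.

Sₙ = a(1 - rⁿ) / (1 - r)
S_10 = 43(1 - (-2)^10) / (1 - (-2))
S_10 = 43(1 - 1024) / (3)
S_10 = -14663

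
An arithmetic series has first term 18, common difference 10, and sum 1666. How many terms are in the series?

Using S = n/2 × [2a + (n-1)d]
1666 = n/2 × [2(18) + (n-1)(10)]
1666 = n/2 × [36 + 10n - 10]
3332 = n × [26 + 10n]
10n² + (26)n - 3332 = 0
Discriminant: Δ = (26)² - 4(10)(-3332) = 676 + 133280 = 133956
√Δ = 366
n = [-(26) + √Δ] / (2·10) = (-26 + 366) / 20 = 340 / 20 = 17
(The negative root is discarded since n must be a positive integer.)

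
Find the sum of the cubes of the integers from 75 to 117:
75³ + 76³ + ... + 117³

Use ∑_{k=1}^{n} k³ = [n(n+1)/2]², then subtract the first 74 terms.
∑_{k=1}^{117} k³ = [117×118/2]² = 6903² = 47651409
∑_{k=1}^{74} k³ = [74×75/2]² = 2775² = 7700625
∑_{k=75}^{117} k³ = 47651409 - 7700625 = 39950784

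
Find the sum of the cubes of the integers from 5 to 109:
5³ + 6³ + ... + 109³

Use ∑_{k=1}^{n} k³ = [n(n+1)/2]², then subtract the first 4 terms.
∑_{k=1}^{109} k³ = [109×110/2]² = 5995² = 35940025
∑_{k=1}^{4} k³ = [4×5/2]² = 10² = 100
∑_{k=5}^{109} k³ = 35940025 - 100 = 35939925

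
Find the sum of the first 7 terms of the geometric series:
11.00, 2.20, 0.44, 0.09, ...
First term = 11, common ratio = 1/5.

Sₙ = a(1 - rⁿ) / (1 - r)
S_7 = 11(1 - (1/5)^7) / (1 - (1/5))
S_7 = 11(1 - (1/78125)) / (4/5)
S_7 = 214841/15625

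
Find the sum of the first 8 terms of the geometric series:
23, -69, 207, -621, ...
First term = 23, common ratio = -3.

Sₙ = a(1 - rⁿ) / (1 - r)
S_8 = 23(1 - (-3)^8) / (1 - (-3))
S_8 = 23(1 - 6561) / (4)
S_8 = -37720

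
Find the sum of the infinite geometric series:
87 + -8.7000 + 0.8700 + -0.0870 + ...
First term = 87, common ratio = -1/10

For |r| < 1, S = a / (1 - r)
S = 87 / (1 - (-1/10))
S = 87 / (11/10)
S = 870/11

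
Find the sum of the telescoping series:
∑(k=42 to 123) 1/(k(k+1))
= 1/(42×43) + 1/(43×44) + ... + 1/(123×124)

Partial fractions: 1/(k(k+1)) = 1/k - 1/(k+1)
The series telescopes:
= (1/42 - 1/43) + (1/43 - 1/44) + ... + (1/123 - 1/124)
= 1/42 - 1/124
= 41/2604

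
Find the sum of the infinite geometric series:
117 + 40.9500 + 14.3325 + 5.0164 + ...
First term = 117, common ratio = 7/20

For |r| < 1, S = a / (1 - r)
S = 117 / (1 - (7/20))
S = 117 / (13/20)
S = 180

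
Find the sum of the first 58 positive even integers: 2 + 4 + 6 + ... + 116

Sum of first n even numbers = n(n+1)
= 58×59
= 3422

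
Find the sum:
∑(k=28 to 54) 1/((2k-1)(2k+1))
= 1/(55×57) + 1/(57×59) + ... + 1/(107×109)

Partial fractions: 1/((2k-1)(2k+1)) = (1/2)[1/(2k-1) - 1/(2k+1)]
The series telescopes:
= (1/2)[1/55 - 1/109]
= 27/5995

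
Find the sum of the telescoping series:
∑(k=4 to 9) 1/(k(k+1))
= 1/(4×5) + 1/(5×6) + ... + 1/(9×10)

Partial fractions: 1/(k(k+1)) = 1/k - 1/(k+1)
The series telescopes:
= (1/4 - 1/5) + (1/5 - 1/6) + ... + (1/9 - 1/10)
= 1/4 - 1/10
= 3/20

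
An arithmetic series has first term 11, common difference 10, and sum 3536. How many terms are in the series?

Using S = n/2 × [2a + (n-1)d]
3536 = n/2 × [2(11) + (n-1)(10)]
3536 = n/2 × [22 + 10n - 10]
7072 = n × [12 + 10n]
10n² + (12)n - 7072 = 0
Discriminant: Δ = (12)² - 4(10)(-7072) = 144 + 282880 = 283024
√Δ = 532
n = [-(12) + √Δ] / (2·10) = (-12 + 532) / 20 = 520 / 20 = 26
(The negative root is discarded since n must be a positive integer.)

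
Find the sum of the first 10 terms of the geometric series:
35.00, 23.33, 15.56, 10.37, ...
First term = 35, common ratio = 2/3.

Sₙ = a(1 - rⁿ) / (1 - r)
S_10 = 35(1 - (2/3)^10) / (1 - (2/3))
S_10 = 35(1 - (1024/59049)) / (1/3)
S_10 = 2030875/19683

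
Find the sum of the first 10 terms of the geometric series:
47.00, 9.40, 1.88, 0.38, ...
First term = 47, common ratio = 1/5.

Sₙ = a(1 - rⁿ) / (1 - r)
S_10 = 47(1 - (1/5)^10) / (1 - (1/5))
S_10 = 47(1 - (1/9765625)) / (4/5)
S_10 = 114746082/1953125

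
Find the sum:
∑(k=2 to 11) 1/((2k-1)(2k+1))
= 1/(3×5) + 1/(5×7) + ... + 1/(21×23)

Partial fractions: 1/((2k-1)(2k+1)) = (1/2)[1/(2k-1) - 1/(2k+1)]
The series telescopes:
= (1/2)[1/3 - 1/23]
= 10/69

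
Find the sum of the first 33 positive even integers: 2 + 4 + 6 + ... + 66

Sum of first n even numbers = n(n+1)
= 33×34
= 1122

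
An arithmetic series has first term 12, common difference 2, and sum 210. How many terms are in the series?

Using S = n/2 × [2a + (n-1)d]
210 = n/2 × [2(12) + (n-1)(2)]
210 = n/2 × [24 + 2n - 2]
420 = n × [22 + 2n]
2n² + (22)n - 420 = 0
Discriminant: Δ = (22)² - 4(2)(-420) = 484 + 3360 = 3844
√Δ = 62
n = [-(22) + √Δ] / (2·2) = (-22 + 62) / 4 = 40 / 4 = 10
(The negative root is discarded since n must be a positive integer.)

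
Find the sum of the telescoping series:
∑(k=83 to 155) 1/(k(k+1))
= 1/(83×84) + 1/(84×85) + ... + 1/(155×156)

Partial fractions: 1/(k(k+1)) = 1/k - 1/(k+1)
The series telescopes:
= (1/83 - 1/84) + (1/84 - 1/85) + ... + (1/155 - 1/156)
= 1/83 - 1/156
= 73/12948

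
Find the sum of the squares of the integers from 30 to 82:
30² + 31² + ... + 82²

Use ∑_{k=1}^{n} k² = n(n+1)(2n+1)/6, then subtract the first 29 terms.
∑_{k=1}^{82} k² = 82×83×165/6 = 187165
∑_{k=1}^{29} k² = 29×30×59/6 = 8555
∑_{k=30}^{82} k² = 187165 - 8555 = 178610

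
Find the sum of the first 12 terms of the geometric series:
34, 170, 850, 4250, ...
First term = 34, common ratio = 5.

Sₙ = a(1 - rⁿ) / (1 - r)
S_12 = 34(1 - 5^12) / (1 - 5)
S_12 = 34(1 - 244140625) / (-4)
S_12 = 2075195304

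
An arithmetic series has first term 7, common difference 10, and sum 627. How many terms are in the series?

Using S = n/2 × [2a + (n-1)d]
627 = n/2 × [2(7) + (n-1)(10)]
627 = n/2 × [14 + 10n - 10]
1254 = n × [4 + 10n]
10n² + (4)n - 1254 = 0
Discriminant: Δ = (4)² - 4(10)(-1254) = 16 + 50160 = 50176
√Δ = 224
n = [-(4) + √Δ] / (2·10) = (-4 + 224) / 20 = 220 / 20 = 11
(The negative root is discarded since n must be a positive integer.)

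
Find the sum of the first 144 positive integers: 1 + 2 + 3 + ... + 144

Formula: ∑k = n(n+1)/2
= 144×145/2
= 20880/2
= 10440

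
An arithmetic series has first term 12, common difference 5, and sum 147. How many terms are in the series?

Using S = n/2 × [2a + (n-1)d]
147 = n/2 × [2(12) + (n-1)(5)]
147 = n/2 × [24 + 5n - 5]
294 = n × [19 + 5n]
5n² + (19)n - 294 = 0
Discriminant: Δ = (19)² - 4(5)(-294) = 361 + 5880 = 6241
√Δ = 79
n = [-(19) + √Δ] / (2·5) = (-19 + 79) / 10 = 60 / 10 = 6
(The negative root is discarded since n must be a positive integer.)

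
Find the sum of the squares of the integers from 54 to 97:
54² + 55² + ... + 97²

Use ∑_{k=1}^{n} k² = n(n+1)(2n+1)/6, then subtract the first 53 terms.
∑_{k=1}^{97} k² = 97×98×195/6 = 308945
∑_{k=1}^{53} k² = 53×54×107/6 = 51039
∑_{k=54}^{97} k² = 308945 - 51039 = 257906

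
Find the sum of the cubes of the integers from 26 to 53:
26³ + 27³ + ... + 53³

Use ∑_{k=1}^{n} k³ = [n(n+1)/2]², then subtract the first 25 terms.
∑_{k=1}^{53} k³ = [53×54/2]² = 1431² = 2047761
∑_{k=1}^{25} k³ = [25×26/2]² = 325² = 105625
∑_{k=26}^{53} k³ = 2047761 - 105625 = 1942136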